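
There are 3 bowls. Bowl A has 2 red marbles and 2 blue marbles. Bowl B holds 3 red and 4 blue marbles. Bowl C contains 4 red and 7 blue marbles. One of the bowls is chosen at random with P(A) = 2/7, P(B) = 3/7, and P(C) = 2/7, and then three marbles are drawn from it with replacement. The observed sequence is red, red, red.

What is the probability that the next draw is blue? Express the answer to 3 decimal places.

Under each hypothesis, the probability of the observed sequence is: P(data | bowl A) = (2/4)(2/4)(2/4) = 0.125; P(data | bowl B) = (3/7)(3/7)(3/7) = 0.078717; P(data | bowl C) = (4/11)(4/11)(4/11) = 0.048084.
Weighting by the prior gives 2/7 · 0.125 = 0.035714, 3/7 · 0.078717 = 0.033736, 2/7 · 0.048084 = 0.013738; these sum to 0.083189.
Normalising, the posterior is P(bowl A | data) = 0.42932, P(bowl B | data) = 0.40554, P(bowl C | data) = 0.16515.
So P(blue next | data) = Σ P(blue next | H) P(H | data) = (1/2)(0.42932) + (4/7)(0.40554) + (7/11)(0.16515) = 0.55149.

0.551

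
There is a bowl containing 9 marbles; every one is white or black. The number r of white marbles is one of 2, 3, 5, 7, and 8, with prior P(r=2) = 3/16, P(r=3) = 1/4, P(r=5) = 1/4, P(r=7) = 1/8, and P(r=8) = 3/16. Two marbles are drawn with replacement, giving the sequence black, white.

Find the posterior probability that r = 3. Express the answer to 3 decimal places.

0.293

For each hypothesis, P(data | H) works out to: P(data | r = 2) = (7/9)(2/9) = 14/81; P(data | r = 3) = (6/9)(3/9) = 2/9; P(data | r = 5) = (4/9)(5/9) = 20/81; P(data | r = 7) = (2/9)(7/9) = 14/81; P(data | r = 8) = (1/9)(8/9) = 8/81.
Weighting by the prior gives 3/16 · 14/81 = 7/216, 1/4 · 2/9 = 1/18, 1/4 · 20/81 = 5/81, 1/8 · 14/81 = 7/324, 3/16 · 8/81 = 1/54; summing to 41/216.
So P(r = 3 | data) = (1/18) / (41/216) = 12/41.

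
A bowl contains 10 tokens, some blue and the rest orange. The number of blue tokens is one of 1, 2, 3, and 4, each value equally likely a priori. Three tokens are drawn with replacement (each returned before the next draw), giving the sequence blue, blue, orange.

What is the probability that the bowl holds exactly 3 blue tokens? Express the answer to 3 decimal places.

For each hypothesis, P(data | H) works out to: P(data | r = 1) = (1/10)(1/10)(9/10) = 0.009; P(data | r = 2) = (2/10)(2/10)(8/10) = 0.032; P(data | r = 3) = (3/10)(3/10)(7/10) = 0.063; P(data | r = 4) = (4/10)(4/10)(6/10) = 0.096.
The prior-weighted likelihoods are 1/4 · 0.009 = 0.00225, 1/4 · 0.032 = 0.008, 1/4 · 0.063 = 0.01575, 1/4 · 0.096 = 0.024; these sum to 0.05.
By Bayes' rule, P(r = 3 | data) = (0.01575) / (0.05) = 0.315.

0.315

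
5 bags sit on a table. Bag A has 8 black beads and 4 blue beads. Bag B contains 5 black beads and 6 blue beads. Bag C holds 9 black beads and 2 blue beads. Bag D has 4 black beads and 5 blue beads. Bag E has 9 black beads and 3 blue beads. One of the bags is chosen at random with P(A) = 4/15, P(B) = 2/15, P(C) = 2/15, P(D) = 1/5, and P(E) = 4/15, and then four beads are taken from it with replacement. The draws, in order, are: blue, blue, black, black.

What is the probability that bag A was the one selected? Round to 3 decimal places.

Compute the likelihood of the observed sequence for each case: P(data | bag A) = (4/12)(4/12)(8/12)(8/12) = 0.049383; P(data | bag B) = (6/11)(6/11)(5/11)(5/11) = 0.061471; P(data | bag C) = (2/11)(2/11)(9/11)(9/11) = 0.02213; P(data | bag D) = (5/9)(5/9)(4/9)(4/9) = 0.060966; P(data | bag E) = (3/12)(3/12)(9/12)(9/12) = 0.035156.
Multiplying each by its prior: 4/15 · 0.049383 = 0.013169, 2/15 · 0.061471 = 0.0081962, 2/15 · 0.02213 = 0.0029506, 1/5 · 0.060966 = 0.012193, 4/15 · 0.035156 = 0.009375; with total 0.045884.
Hence P(bag A | data) = (0.013169) / (0.045884) = 0.287.

0.287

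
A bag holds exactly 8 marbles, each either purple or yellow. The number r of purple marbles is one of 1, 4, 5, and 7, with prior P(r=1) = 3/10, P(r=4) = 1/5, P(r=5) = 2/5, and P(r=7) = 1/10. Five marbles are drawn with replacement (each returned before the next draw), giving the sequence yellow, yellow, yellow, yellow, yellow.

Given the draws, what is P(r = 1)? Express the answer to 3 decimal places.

0.943

For each hypothesis, P(data | H) works out to: P(data | r = 1) = (7/8)(7/8)(7/8)(7/8)(7/8) = 0.51291; P(data | r = 4) = (4/8)(4/8)(4/8)(4/8)(4/8) = 0.03125; P(data | r = 5) = (3/8)(3/8)(3/8)(3/8)(3/8) = 0.0074158; P(data | r = 7) = (1/8)(1/8)(1/8)(1/8)(1/8) = 3.0518e-05.
The prior-weighted likelihoods are 3/10 · 0.51291 = 0.15387, 1/5 · 0.03125 = 0.00625, 2/5 · 0.0074158 = 0.0029663, 1/10 · 3.0518e-05 = 3.0518e-06; summing to 0.16309.
Hence P(r = 1 | data) = (0.15387) / (0.16309) = 0.94347.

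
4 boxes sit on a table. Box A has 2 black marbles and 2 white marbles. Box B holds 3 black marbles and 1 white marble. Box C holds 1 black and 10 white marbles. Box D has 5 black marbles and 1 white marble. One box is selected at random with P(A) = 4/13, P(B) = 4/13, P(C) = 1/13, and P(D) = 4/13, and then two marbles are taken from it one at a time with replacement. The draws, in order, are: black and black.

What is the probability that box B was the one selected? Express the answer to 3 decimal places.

0.373

Compute the likelihood of the observed sequence for each case: P(data | box A) = (2/4)(2/4) = 0.25; P(data | box B) = (3/4)(3/4) = 0.5625; P(data | box C) = (1/11)(1/11) = 0.0082645; P(data | box D) = (5/6)(5/6) = 0.69444.
Weighting by the prior gives 4/13 · 0.25 = 0.076923, 4/13 · 0.5625 = 0.17308, 1/13 · 0.0082645 = 0.00063573, 4/13 · 0.69444 = 0.21368; summing to 0.46431.
Hence P(box B | data) = (0.17308) / (0.46431) = 0.37276.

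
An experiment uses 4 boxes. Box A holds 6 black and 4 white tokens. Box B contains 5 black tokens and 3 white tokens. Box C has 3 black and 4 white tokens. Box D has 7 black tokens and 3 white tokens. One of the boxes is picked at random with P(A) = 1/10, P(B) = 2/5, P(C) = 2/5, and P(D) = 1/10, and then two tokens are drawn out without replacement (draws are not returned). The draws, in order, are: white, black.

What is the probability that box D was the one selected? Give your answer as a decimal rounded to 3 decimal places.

0.086

For each hypothesis, P(data | H) works out to: P(data | box A) = (4/10)(6/9) = 4/15; P(data | box B) = (3/8)(5/7) = 15/56; P(data | box C) = (4/7)(3/6) = 2/7; P(data | box D) = (3/10)(7/9) = 7/30.
The prior-weighted likelihoods are 1/10 · 4/15 = 2/75, 2/5 · 15/56 = 3/28, 2/5 · 2/7 = 4/35, 1/10 · 7/30 = 7/300; summing to 19/70.
By Bayes' rule, P(box D | data) = (7/300) / (19/70) = 49/570.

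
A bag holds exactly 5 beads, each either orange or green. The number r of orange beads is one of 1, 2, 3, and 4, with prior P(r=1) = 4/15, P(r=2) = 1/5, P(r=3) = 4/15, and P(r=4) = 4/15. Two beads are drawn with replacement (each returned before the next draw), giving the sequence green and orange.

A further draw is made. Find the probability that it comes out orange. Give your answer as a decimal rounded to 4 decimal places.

Compute the likelihood of the observed sequence for each case: P(data | r = 1) = (4/5)(1/5) = 4/25; P(data | r = 2) = (3/5)(2/5) = 6/25; P(data | r = 3) = (2/5)(3/5) = 6/25; P(data | r = 4) = (1/5)(4/5) = 4/25.
Multiplying each by its prior: 4/15 · 4/25 = 16/375, 1/5 · 6/25 = 6/125, 4/15 · 6/25 = 8/125, 4/15 · 4/25 = 16/375; with total 74/375.
Dividing through by the total gives posterior P(r = 1 | data) = 8/37, P(r = 2 | data) = 9/37, P(r = 3 | data) = 12/37, P(r = 4 | data) = 8/37.
Averaging over the posterior, P(orange next | data) = (1/5)(8/37) + (2/5)(9/37) + (3/5)(12/37) + (4/5)(8/37) = 94/185.

0.5081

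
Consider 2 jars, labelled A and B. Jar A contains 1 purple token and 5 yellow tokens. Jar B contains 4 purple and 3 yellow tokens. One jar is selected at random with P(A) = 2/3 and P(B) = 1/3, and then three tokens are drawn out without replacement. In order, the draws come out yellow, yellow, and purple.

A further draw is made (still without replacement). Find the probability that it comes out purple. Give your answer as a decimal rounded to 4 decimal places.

The likelihood of the observed sequence under each hypothesis: P(data | jar A) = (5/6)(4/5)(1/4) = 1/6; P(data | jar B) = (3/7)(2/6)(4/5) = 4/35.
The prior-weighted likelihoods are 2/3 · 1/6 = 1/9, 1/3 · 4/35 = 4/105; these sum to 47/315.
Dividing through by the total gives posterior P(jar A | data) = 35/47, P(jar B | data) = 12/47.
Averaging over the posterior, P(purple next | data) = (0)(35/47) + (3/4)(12/47) = 9/47.

0.1915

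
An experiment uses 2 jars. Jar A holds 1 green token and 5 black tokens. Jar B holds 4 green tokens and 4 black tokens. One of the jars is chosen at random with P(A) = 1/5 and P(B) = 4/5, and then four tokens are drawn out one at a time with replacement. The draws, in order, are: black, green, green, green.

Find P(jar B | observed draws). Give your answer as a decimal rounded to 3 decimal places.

Under each hypothesis, the probability of the observed sequence is: P(data | jar A) = (5/6)(1/6)(1/6)(1/6) = 0.003858; P(data | jar B) = (4/8)(4/8)(4/8)(4/8) = 0.0625.
Multiplying each by its prior: 1/5 · 0.003858 = 0.0007716, 4/5 · 0.0625 = 0.05; these sum to 0.050772.
By Bayes' rule, P(jar B | data) = (0.05) / (0.050772) = 0.9848.

0.985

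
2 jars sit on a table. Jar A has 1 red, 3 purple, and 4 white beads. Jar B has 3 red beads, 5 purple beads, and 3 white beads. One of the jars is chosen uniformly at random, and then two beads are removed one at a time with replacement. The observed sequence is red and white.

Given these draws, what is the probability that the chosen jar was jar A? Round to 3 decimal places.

0.457

Under each hypothesis, the probability of the observed sequence is: P(data | jar A) = (1/8)(4/8) = 0.0625; P(data | jar B) = (3/11)(3/11) = 0.07438.
Weighting by the prior gives 1/2 · 0.0625 = 0.03125, 1/2 · 0.07438 = 0.03719; summing to 0.06844.
By Bayes' rule, P(jar A | data) = (0.03125) / (0.06844) = 0.4566.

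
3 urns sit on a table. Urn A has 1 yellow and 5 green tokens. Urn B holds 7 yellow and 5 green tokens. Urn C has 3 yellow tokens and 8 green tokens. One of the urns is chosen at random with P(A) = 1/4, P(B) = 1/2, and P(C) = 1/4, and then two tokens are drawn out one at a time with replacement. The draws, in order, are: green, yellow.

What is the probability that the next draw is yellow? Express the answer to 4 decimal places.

Compute the likelihood of the observed sequence for each case: P(data | urn A) = (5/6)(1/6) = 0.13889; P(data | urn B) = (5/12)(7/12) = 0.24306; P(data | urn C) = (8/11)(3/11) = 0.19835.
Weighting by the prior gives 1/4 · 0.13889 = 0.034722, 1/2 · 0.24306 = 0.12153, 1/4 · 0.19835 = 0.049587; with total 0.20584.
Normalising, the posterior is P(urn A | data) = 0.16869, P(urn B | data) = 0.59041, P(urn C | data) = 0.2409.
Averaging over the posterior, P(yellow next | data) = (1/6)(0.16869) + (7/12)(0.59041) + (3/11)(0.2409) = 0.43822.

0.4382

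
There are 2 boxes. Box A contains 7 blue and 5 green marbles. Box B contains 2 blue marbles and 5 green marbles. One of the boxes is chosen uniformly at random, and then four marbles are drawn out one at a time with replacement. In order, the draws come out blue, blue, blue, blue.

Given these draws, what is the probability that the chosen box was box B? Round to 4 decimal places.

Compute the likelihood of the observed sequence for each case: P(data | box A) = (7/12)(7/12)(7/12)(7/12) = 0.11579; P(data | box B) = (2/7)(2/7)(2/7)(2/7) = 0.0066639.
The prior-weighted likelihoods are 1/2 · 0.11579 = 0.057894, 1/2 · 0.0066639 = 0.0033319; summing to 0.061226.
So P(box B | data) = (0.0033319) / (0.061226) = 0.05442.

0.0544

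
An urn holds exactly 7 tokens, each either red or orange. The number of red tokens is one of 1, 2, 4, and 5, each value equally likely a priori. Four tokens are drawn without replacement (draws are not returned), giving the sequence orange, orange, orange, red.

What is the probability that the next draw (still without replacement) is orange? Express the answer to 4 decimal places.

0.7576

For each hypothesis, P(data | H) works out to: P(data | r = 1) = (6/7)(5/6)(4/5)(1/4) = 1/7; P(data | r = 2) = (5/7)(4/6)(3/5)(2/4) = 1/7; P(data | r = 4) = (3/7)(2/6)(1/5)(4/4) = 1/35; P(data | r = 5) = (2/7)(1/6)(0/5) = 0.
The prior-weighted likelihoods are 1/4 · 1/7 = 1/28, 1/4 · 1/7 = 1/28, 1/4 · 1/35 = 1/140, 1/4 · 0 = 0; these sum to 11/140.
The posterior is then P(r = 1 | data) = 5/11, P(r = 2 | data) = 5/11, P(r = 4 | data) = 1/11, P(r = 5 | data) = 0.
The predictive probability is P(orange next | data) = (1)(5/11) + (2/3)(5/11) + (0)(1/11) = 25/33.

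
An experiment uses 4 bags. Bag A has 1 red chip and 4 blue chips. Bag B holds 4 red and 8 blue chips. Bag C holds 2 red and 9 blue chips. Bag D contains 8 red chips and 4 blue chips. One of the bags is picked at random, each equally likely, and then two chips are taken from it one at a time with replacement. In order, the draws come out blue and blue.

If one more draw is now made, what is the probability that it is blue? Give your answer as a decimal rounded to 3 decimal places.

The likelihood of the observed sequence under each hypothesis: P(data | bag A) = (4/5)(4/5) = 0.64; P(data | bag B) = (8/12)(8/12) = 0.44444; P(data | bag C) = (9/11)(9/11) = 0.66942; P(data | bag D) = (4/12)(4/12) = 0.11111.
Multiplying each by its prior: 1/4 · 0.64 = 0.16, 1/4 · 0.44444 = 0.11111, 1/4 · 0.66942 = 0.16736, 1/4 · 0.11111 = 0.027778; summing to 0.46624.
The posterior is then P(bag A | data) = 0.34317, P(bag B | data) = 0.23831, P(bag C | data) = 0.35894, P(bag D | data) = 0.059578.
Averaging over the posterior, P(blue next | data) = (4/5)(0.34317) + (2/3)(0.23831) + (9/11)(0.35894) + (1/3)(0.059578) = 0.74695.

0.747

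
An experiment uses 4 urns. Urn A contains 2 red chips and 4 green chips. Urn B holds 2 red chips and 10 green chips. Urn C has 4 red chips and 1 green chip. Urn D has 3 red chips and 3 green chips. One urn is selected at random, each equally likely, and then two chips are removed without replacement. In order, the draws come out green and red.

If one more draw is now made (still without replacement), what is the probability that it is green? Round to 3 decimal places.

0.530

The likelihood of the observed sequence under each hypothesis: P(data | urn A) = (4/6)(2/5) = 4/15; P(data | urn B) = (10/12)(2/11) = 5/33; P(data | urn C) = (1/5)(4/4) = 1/5; P(data | urn D) = (3/6)(3/5) = 3/10.
Multiplying each by its prior: 1/4 · 4/15 = 1/15, 1/4 · 5/33 = 5/132, 1/4 · 1/5 = 1/20, 1/4 · 3/10 = 3/40; with total 101/440.
Normalising, the posterior is P(urn A | data) = 88/303, P(urn B | data) = 50/303, P(urn C | data) = 22/101, P(urn D | data) = 33/101.
So P(green next | data) = Σ P(green next | H) P(H | data) = (3/4)(88/303) + (9/10)(50/303) + (0)(22/101) + (1/2)(33/101) = 107/202.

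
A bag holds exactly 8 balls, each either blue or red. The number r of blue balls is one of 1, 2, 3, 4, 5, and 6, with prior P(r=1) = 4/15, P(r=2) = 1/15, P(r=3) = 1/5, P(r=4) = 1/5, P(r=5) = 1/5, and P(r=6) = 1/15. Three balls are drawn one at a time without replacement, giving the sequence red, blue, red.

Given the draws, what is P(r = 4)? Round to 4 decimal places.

0.2202

For each hypothesis, P(data | H) works out to: P(data | r = 1) = (7/8)(1/7)(6/6) = 1/8; P(data | r = 2) = (6/8)(2/7)(5/6) = 5/28; P(data | r = 3) = (5/8)(3/7)(4/6) = 5/28; P(data | r = 4) = (4/8)(4/7)(3/6) = 1/7; P(data | r = 5) = (3/8)(5/7)(2/6) = 5/56; P(data | r = 6) = (2/8)(6/7)(1/6) = 1/28.
The prior-weighted likelihoods are 4/15 · 1/8 = 1/30, 1/15 · 5/28 = 1/84, 1/5 · 5/28 = 1/28, 1/5 · 1/7 = 1/35, 1/5 · 5/56 = 1/56, 1/15 · 1/28 = 1/420; summing to 109/840.
Hence P(r = 4 | data) = (1/35) / (109/840) = 24/109.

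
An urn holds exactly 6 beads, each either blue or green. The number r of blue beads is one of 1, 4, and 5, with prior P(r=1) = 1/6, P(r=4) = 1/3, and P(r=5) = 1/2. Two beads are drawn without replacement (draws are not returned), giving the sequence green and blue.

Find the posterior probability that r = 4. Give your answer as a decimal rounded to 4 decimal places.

Compute the likelihood of the observed sequence for each case: P(data | r = 1) = (5/6)(1/5) = 1/6; P(data | r = 4) = (2/6)(4/5) = 4/15; P(data | r = 5) = (1/6)(5/5) = 1/6.
Multiplying each by its prior: 1/6 · 1/6 = 1/36, 1/3 · 4/15 = 4/45, 1/2 · 1/6 = 1/12; summing to 1/5.
Therefore the posterior P(r = 4 | data) = (4/45) / (1/5) = 4/9.

0.4444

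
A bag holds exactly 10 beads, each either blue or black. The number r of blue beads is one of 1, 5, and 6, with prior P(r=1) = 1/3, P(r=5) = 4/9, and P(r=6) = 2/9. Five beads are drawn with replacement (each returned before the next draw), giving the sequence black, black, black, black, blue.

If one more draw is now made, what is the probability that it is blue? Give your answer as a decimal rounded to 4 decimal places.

Under each hypothesis, the probability of the observed sequence is: P(data | r = 1) = (9/10)(9/10)(9/10)(9/10)(1/10) = 0.06561; P(data | r = 5) = (5/10)(5/10)(5/10)(5/10)(5/10) = 0.03125; P(data | r = 6) = (4/10)(4/10)(4/10)(4/10)(6/10) = 0.01536.
Weighting by the prior gives 1/3 · 0.06561 = 0.02187, 4/9 · 0.03125 = 0.013889, 2/9 · 0.01536 = 0.0034133; summing to 0.039172.
Normalising, the posterior is P(r = 1 | data) = 0.5583, P(r = 5 | data) = 0.35456, P(r = 6 | data) = 0.087137.
So P(blue next | data) = Σ P(blue next | H) P(H | data) = (1/10)(0.5583) + (1/2)(0.35456) + (3/5)(0.087137) = 0.28539.

0.2854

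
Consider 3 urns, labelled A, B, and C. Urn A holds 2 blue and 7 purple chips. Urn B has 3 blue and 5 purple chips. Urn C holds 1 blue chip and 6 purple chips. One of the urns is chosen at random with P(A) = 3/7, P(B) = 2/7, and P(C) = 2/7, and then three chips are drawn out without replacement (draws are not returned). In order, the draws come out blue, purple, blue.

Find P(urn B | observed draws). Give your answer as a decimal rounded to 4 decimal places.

0.6818

The likelihood of the observed sequence under each hypothesis: P(data | urn A) = (2/9)(7/8)(1/7) = 1/36; P(data | urn B) = (3/8)(5/7)(2/6) = 5/56; P(data | urn C) = (1/7)(6/6)(0/5) = 0.
Multiplying each by its prior: 3/7 · 1/36 = 1/84, 2/7 · 5/56 = 5/196, 2/7 · 0 = 0; these sum to 11/294.
By Bayes' rule, P(urn B | data) = (5/196) / (11/294) = 15/22.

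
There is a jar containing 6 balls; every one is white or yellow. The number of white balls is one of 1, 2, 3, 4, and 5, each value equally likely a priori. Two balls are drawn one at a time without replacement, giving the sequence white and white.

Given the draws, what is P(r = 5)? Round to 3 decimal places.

0.500

Under each hypothesis, the probability of the observed sequence is: P(data | r = 1) = (1/6)(0/5) = 0; P(data | r = 2) = (2/6)(1/5) = 1/15; P(data | r = 3) = (3/6)(2/5) = 1/5; P(data | r = 4) = (4/6)(3/5) = 2/5; P(data | r = 5) = (5/6)(4/5) = 2/3.
Weighting by the prior gives 1/5 · 0 = 0, 1/5 · 1/15 = 1/75, 1/5 · 1/5 = 1/25, 1/5 · 2/5 = 2/25, 1/5 · 2/3 = 2/15; summing to 4/15.
Therefore the posterior P(r = 5 | data) = (2/15) / (4/15) = 1/2.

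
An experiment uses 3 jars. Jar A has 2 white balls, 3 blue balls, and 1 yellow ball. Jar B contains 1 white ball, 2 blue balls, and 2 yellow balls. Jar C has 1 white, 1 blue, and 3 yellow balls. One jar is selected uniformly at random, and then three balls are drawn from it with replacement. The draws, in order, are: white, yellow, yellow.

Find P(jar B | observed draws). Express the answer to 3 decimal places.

0.283

The likelihood of the observed sequence under each hypothesis: P(data | jar A) = (2/6)(1/6)(1/6) = 0.0092593; P(data | jar B) = (1/5)(2/5)(2/5) = 0.032; P(data | jar C) = (1/5)(3/5)(3/5) = 0.072.
Multiplying each by its prior: 1/3 · 0.0092593 = 0.0030864, 1/3 · 0.032 = 0.010667, 1/3 · 0.072 = 0.024; these sum to 0.037753.
Hence P(jar B | data) = (0.010667) / (0.037753) = 0.28254.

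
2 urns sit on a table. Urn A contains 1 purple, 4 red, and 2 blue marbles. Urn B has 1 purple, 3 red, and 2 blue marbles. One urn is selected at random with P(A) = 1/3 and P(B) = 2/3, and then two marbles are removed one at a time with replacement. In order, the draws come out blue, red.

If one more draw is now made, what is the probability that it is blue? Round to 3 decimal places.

0.318

The likelihood of the observed sequence under each hypothesis: P(data | urn A) = (2/7)(4/7) = 8/49; P(data | urn B) = (2/6)(3/6) = 1/6.
Weighting by the prior gives 1/3 · 8/49 = 8/147, 2/3 · 1/6 = 1/9; with total 73/441.
The posterior is then P(urn A | data) = 0.32877, P(urn B | data) = 0.67123.
Averaging over the posterior, P(blue next | data) = (2/7)(0.32877) + (1/3)(0.67123) = 0.31768.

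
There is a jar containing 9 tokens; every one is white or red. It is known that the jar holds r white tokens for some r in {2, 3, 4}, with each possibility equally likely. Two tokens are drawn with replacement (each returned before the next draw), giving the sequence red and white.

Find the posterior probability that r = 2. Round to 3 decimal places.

0.269

The likelihood of the observed sequence under each hypothesis: P(data | r = 2) = (7/9)(2/9) = 14/81; P(data | r = 3) = (6/9)(3/9) = 2/9; P(data | r = 4) = (5/9)(4/9) = 20/81.
The prior-weighted likelihoods are 1/3 · 14/81 = 14/243, 1/3 · 2/9 = 2/27, 1/3 · 20/81 = 20/243; with total 52/243.
By Bayes' rule, P(r = 2 | data) = (14/243) / (52/243) = 7/26.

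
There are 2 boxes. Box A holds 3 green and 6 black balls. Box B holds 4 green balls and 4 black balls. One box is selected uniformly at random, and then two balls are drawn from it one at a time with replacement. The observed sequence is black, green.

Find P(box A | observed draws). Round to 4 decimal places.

0.4706

Compute the likelihood of the observed sequence for each case: P(data | box A) = (6/9)(3/9) = 2/9; P(data | box B) = (4/8)(4/8) = 1/4.
Multiplying each by its prior: 1/2 · 2/9 = 1/9, 1/2 · 1/4 = 1/8; with total 17/72.
Therefore the posterior P(box A | data) = (1/9) / (17/72) = 8/17.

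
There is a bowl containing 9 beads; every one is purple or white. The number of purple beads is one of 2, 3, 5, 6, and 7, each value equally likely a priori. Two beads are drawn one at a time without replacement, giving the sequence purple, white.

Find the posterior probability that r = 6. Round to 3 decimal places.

Compute the likelihood of the observed sequence for each case: P(data | r = 2) = (2/9)(7/8) = 7/36; P(data | r = 3) = (3/9)(6/8) = 1/4; P(data | r = 5) = (5/9)(4/8) = 5/18; P(data | r = 6) = (6/9)(3/8) = 1/4; P(data | r = 7) = (7/9)(2/8) = 7/36.
The prior-weighted likelihoods are 1/5 · 7/36 = 7/180, 1/5 · 1/4 = 1/20, 1/5 · 5/18 = 1/18, 1/5 · 1/4 = 1/20, 1/5 · 7/36 = 7/180; with total 7/30.
So P(r = 6 | data) = (1/20) / (7/30) = 3/14.

0.214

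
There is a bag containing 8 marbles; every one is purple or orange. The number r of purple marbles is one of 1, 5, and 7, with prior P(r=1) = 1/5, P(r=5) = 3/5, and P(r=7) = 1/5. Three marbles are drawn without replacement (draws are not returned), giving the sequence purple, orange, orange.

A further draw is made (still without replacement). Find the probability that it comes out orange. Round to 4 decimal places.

Under each hypothesis, the probability of the observed sequence is: P(data | r = 1) = (1/8)(7/7)(6/6) = 1/8; P(data | r = 5) = (5/8)(3/7)(2/6) = 5/56; P(data | r = 7) = (7/8)(1/7)(0/6) = 0.
Multiplying each by its prior: 1/5 · 1/8 = 1/40, 3/5 · 5/56 = 3/56, 1/5 · 0 = 0; summing to 11/140.
Dividing through by the total gives posterior P(r = 1 | data) = 7/22, P(r = 5 | data) = 15/22, P(r = 7 | data) = 0.
Averaging over the posterior, P(orange next | data) = (1)(7/22) + (1/5)(15/22) = 5/11.

0.4545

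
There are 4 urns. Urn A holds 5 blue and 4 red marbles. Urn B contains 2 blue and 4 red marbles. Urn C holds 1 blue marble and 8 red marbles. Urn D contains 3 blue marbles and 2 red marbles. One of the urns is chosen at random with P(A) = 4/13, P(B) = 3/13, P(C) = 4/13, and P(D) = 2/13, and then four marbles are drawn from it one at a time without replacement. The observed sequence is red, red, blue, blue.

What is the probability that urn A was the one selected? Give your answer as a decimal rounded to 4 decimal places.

0.4425

Under each hypothesis, the probability of the observed sequence is: P(data | urn A) = (4/9)(3/8)(5/7)(4/6) = 0.079365; P(data | urn B) = (4/6)(3/5)(2/4)(1/3) = 0.066667; P(data | urn C) = (8/9)(7/8)(1/7)(0/6) = 0; P(data | urn D) = (2/5)(1/4)(3/3)(2/2) = 0.1.
The prior-weighted likelihoods are 4/13 · 0.079365 = 0.02442, 3/13 · 0.066667 = 0.015385, 4/13 · 0 = 0, 2/13 · 0.1 = 0.015385; summing to 0.055189.
So P(urn A | data) = (0.02442) / (0.055189) = 0.44248.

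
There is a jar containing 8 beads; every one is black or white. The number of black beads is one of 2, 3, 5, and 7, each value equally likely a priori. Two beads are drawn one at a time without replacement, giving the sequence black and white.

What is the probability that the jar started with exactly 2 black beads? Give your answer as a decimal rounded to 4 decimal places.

Compute the likelihood of the observed sequence for each case: P(data | r = 2) = (2/8)(6/7) = 3/14; P(data | r = 3) = (3/8)(5/7) = 15/56; P(data | r = 5) = (5/8)(3/7) = 15/56; P(data | r = 7) = (7/8)(1/7) = 1/8.
Multiplying each by its prior: 1/4 · 3/14 = 3/56, 1/4 · 15/56 = 15/224, 1/4 · 15/56 = 15/224, 1/4 · 1/8 = 1/32; summing to 7/32.
Hence P(r = 2 | data) = (3/56) / (7/32) = 12/49.

0.2449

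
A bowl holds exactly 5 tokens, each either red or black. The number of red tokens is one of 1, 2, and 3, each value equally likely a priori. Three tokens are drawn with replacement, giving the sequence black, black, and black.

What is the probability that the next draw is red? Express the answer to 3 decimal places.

0.287

For each hypothesis, P(data | H) works out to: P(data | r = 1) = (4/5)(4/5)(4/5) = 64/125; P(data | r = 2) = (3/5)(3/5)(3/5) = 27/125; P(data | r = 3) = (2/5)(2/5)(2/5) = 8/125.
The prior-weighted likelihoods are 1/3 · 64/125 = 64/375, 1/3 · 27/125 = 9/125, 1/3 · 8/125 = 8/375; with total 33/125.
The posterior is then P(r = 1 | data) = 64/99, P(r = 2 | data) = 3/11, P(r = 3 | data) = 8/99.
So P(red next | data) = Σ P(red next | H) P(H | data) = (1/5)(64/99) + (2/5)(3/11) + (3/5)(8/99) = 142/495.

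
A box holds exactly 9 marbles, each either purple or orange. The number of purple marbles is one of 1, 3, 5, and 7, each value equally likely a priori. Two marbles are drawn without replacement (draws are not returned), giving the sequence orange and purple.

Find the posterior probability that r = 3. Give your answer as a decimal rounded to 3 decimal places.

0.300

Compute the likelihood of the observed sequence for each case: P(data | r = 1) = (8/9)(1/8) = 1/9; P(data | r = 3) = (6/9)(3/8) = 1/4; P(data | r = 5) = (4/9)(5/8) = 5/18; P(data | r = 7) = (2/9)(7/8) = 7/36.
The prior-weighted likelihoods are 1/4 · 1/9 = 1/36, 1/4 · 1/4 = 1/16, 1/4 · 5/18 = 5/72, 1/4 · 7/36 = 7/144; with total 5/24.
So P(r = 3 | data) = (1/16) / (5/24) = 3/10.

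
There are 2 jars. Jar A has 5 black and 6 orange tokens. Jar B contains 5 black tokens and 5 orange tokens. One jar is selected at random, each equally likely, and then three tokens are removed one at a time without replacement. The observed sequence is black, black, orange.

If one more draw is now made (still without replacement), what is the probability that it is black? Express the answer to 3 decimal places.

0.404

For each hypothesis, P(data | H) works out to: P(data | jar A) = (5/11)(4/10)(6/9) = 4/33; P(data | jar B) = (5/10)(4/9)(5/8) = 5/36.
Multiplying each by its prior: 1/2 · 4/33 = 2/33, 1/2 · 5/36 = 5/72; these sum to 103/792.
Dividing through by the total gives posterior P(jar A | data) = 48/103, P(jar B | data) = 55/103.
Averaging over the posterior, P(black next | data) = (3/8)(48/103) + (3/7)(55/103) = 291/721.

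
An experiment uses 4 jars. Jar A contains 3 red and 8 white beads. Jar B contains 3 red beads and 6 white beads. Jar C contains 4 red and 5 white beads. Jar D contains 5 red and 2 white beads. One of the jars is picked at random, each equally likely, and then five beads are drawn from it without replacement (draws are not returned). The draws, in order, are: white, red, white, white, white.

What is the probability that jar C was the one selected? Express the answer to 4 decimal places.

0.1636

Compute the likelihood of the observed sequence for each case: P(data | jar A) = (8/11)(3/10)(7/9)(6/8)(5/7) = 0.090909; P(data | jar B) = (6/9)(3/8)(5/7)(4/6)(3/5) = 0.071429; P(data | jar C) = (5/9)(4/8)(4/7)(3/6)(2/5) = 0.031746; P(data | jar D) = (2/7)(5/6)(1/5)(0/4) = 0.
Weighting by the prior gives 1/4 · 0.090909 = 0.022727, 1/4 · 0.071429 = 0.017857, 1/4 · 0.031746 = 0.0079365, 1/4 · 0 = 0; these sum to 0.048521.
So P(jar C | data) = (0.0079365) / (0.048521) = 0.16357.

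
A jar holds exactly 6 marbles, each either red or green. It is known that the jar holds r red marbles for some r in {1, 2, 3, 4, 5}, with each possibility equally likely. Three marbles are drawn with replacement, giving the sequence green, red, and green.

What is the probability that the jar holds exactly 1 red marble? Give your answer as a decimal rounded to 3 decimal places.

0.238

Compute the likelihood of the observed sequence for each case: P(data | r = 1) = (5/6)(1/6)(5/6) = 25/216; P(data | r = 2) = (4/6)(2/6)(4/6) = 4/27; P(data | r = 3) = (3/6)(3/6)(3/6) = 1/8; P(data | r = 4) = (2/6)(4/6)(2/6) = 2/27; P(data | r = 5) = (1/6)(5/6)(1/6) = 5/216.
Weighting by the prior gives 1/5 · 25/216 = 5/216, 1/5 · 4/27 = 4/135, 1/5 · 1/8 = 1/40, 1/5 · 2/27 = 2/135, 1/5 · 5/216 = 1/216; these sum to 7/72.
Therefore the posterior P(r = 1 | data) = (5/216) / (7/72) = 5/21.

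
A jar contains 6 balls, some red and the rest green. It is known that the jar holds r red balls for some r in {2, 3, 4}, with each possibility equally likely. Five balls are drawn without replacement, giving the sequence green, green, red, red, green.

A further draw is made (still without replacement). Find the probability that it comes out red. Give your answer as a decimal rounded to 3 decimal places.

Compute the likelihood of the observed sequence for each case: P(data | r = 2) = (4/6)(3/5)(2/4)(1/3)(2/2) = 1/15; P(data | r = 3) = (3/6)(2/5)(3/4)(2/3)(1/2) = 1/20; P(data | r = 4) = (2/6)(1/5)(4/4)(3/3)(0/2) = 0.
The prior-weighted likelihoods are 1/3 · 1/15 = 1/45, 1/3 · 1/20 = 1/60, 1/3 · 0 = 0; summing to 7/180.
Dividing through by the total gives posterior P(r = 2 | data) = 4/7, P(r = 3 | data) = 3/7, P(r = 4 | data) = 0.
The predictive probability is P(red next | data) = (0)(4/7) + (1)(3/7) = 3/7.

0.429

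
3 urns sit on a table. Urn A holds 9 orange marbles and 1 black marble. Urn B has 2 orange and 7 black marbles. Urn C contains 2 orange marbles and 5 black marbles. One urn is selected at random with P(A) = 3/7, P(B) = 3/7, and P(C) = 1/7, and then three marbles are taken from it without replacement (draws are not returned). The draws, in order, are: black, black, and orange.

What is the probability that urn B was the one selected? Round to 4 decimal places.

0.7241

For each hypothesis, P(data | H) works out to: P(data | urn A) = (1/10)(0/9) = 0; P(data | urn B) = (7/9)(6/8)(2/7) = 1/6; P(data | urn C) = (5/7)(4/6)(2/5) = 4/21.
Multiplying each by its prior: 3/7 · 0 = 0, 3/7 · 1/6 = 1/14, 1/7 · 4/21 = 4/147; these sum to 29/294.
So P(urn B | data) = (1/14) / (29/294) = 21/29.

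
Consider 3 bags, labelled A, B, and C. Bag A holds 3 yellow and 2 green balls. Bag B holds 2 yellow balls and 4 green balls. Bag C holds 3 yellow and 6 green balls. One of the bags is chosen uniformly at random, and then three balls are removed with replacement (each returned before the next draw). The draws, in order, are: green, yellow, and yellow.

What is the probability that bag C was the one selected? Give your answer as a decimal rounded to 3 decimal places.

The likelihood of the observed sequence under each hypothesis: P(data | bag A) = (2/5)(3/5)(3/5) = 0.144; P(data | bag B) = (4/6)(2/6)(2/6) = 0.074074; P(data | bag C) = (6/9)(3/9)(3/9) = 0.074074.
Multiplying each by its prior: 1/3 · 0.144 = 0.048, 1/3 · 0.074074 = 0.024691, 1/3 · 0.074074 = 0.024691; summing to 0.097383.
By Bayes' rule, P(bag C | data) = (0.024691) / (0.097383) = 0.25355.

0.254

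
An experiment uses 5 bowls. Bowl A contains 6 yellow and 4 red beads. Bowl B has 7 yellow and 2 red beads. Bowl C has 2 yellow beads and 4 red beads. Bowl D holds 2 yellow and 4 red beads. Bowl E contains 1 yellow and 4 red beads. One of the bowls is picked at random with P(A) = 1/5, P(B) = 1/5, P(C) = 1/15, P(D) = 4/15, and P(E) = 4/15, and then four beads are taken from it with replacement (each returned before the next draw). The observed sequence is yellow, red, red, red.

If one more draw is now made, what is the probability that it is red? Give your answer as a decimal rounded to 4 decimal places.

0.6786

Compute the likelihood of the observed sequence for each case: P(data | bowl A) = (6/10)(4/10)(4/10)(4/10) = 0.0384; P(data | bowl B) = (7/9)(2/9)(2/9)(2/9) = 0.0085353; P(data | bowl C) = (2/6)(4/6)(4/6)(4/6) = 0.098765; P(data | bowl D) = (2/6)(4/6)(4/6)(4/6) = 0.098765; P(data | bowl E) = (1/5)(4/5)(4/5)(4/5) = 0.1024.
Multiplying each by its prior: 1/5 · 0.0384 = 0.00768, 1/5 · 0.0085353 = 0.0017071, 1/15 · 0.098765 = 0.0065844, 4/15 · 0.098765 = 0.026337, 4/15 · 0.1024 = 0.027307; these sum to 0.069616.
Normalising, the posterior is P(bowl A | data) = 0.11032, P(bowl B | data) = 0.024521, P(bowl C | data) = 0.094582, P(bowl D | data) = 0.37833, P(bowl E | data) = 0.39225.
The predictive probability is P(red next | data) = (2/5)(0.11032) + (2/9)(0.024521) + (2/3)(0.094582) + (2/3)(0.37833) + (4/5)(0.39225) = 0.67865.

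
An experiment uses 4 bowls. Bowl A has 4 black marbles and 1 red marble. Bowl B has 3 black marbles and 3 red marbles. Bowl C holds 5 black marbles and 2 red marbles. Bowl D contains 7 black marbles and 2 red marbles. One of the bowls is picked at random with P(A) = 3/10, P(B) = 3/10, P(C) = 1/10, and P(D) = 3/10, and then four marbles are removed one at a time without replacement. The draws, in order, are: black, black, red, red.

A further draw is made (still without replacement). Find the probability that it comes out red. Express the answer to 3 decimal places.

Compute the likelihood of the observed sequence for each case: P(data | bowl A) = (4/5)(3/4)(1/3)(0/2) = 0; P(data | bowl B) = (3/6)(2/5)(3/4)(2/3) = 0.1; P(data | bowl C) = (5/7)(4/6)(2/5)(1/4) = 0.047619; P(data | bowl D) = (7/9)(6/8)(2/7)(1/6) = 0.027778.
The prior-weighted likelihoods are 3/10 · 0 = 0, 3/10 · 0.1 = 0.03, 1/10 · 0.047619 = 0.0047619, 3/10 · 0.027778 = 0.0083333; these sum to 0.043095.
Dividing through by the total gives posterior P(bowl A | data) = 0, P(bowl B | data) = 0.69613, P(bowl C | data) = 0.1105, P(bowl D | data) = 0.19337.
The predictive probability is P(red next | data) = (1/2)(0.69613) + (0)(0.1105) + (0)(0.19337) = 0.34807.

0.348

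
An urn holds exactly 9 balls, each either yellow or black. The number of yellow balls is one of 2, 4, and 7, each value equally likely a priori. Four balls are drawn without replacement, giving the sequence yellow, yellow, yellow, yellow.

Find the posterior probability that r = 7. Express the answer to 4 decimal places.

For each hypothesis, P(data | H) works out to: P(data | r = 2) = (2/9)(1/8)(0/7) = 0; P(data | r = 4) = (4/9)(3/8)(2/7)(1/6) = 1/126; P(data | r = 7) = (7/9)(6/8)(5/7)(4/6) = 5/18.
The prior-weighted likelihoods are 1/3 · 0 = 0, 1/3 · 1/126 = 1/378, 1/3 · 5/18 = 5/54; these sum to 2/21.
So P(r = 7 | data) = (5/54) / (2/21) = 35/36.

0.9722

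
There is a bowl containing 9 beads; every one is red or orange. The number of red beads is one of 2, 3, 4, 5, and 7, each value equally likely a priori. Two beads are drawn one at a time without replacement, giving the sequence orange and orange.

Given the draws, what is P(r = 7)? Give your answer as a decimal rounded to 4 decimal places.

0.0189

Compute the likelihood of the observed sequence for each case: P(data | r = 2) = (7/9)(6/8) = 7/12; P(data | r = 3) = (6/9)(5/8) = 5/12; P(data | r = 4) = (5/9)(4/8) = 5/18; P(data | r = 5) = (4/9)(3/8) = 1/6; P(data | r = 7) = (2/9)(1/8) = 1/36.
Multiplying each by its prior: 1/5 · 7/12 = 7/60, 1/5 · 5/12 = 1/12, 1/5 · 5/18 = 1/18, 1/5 · 1/6 = 1/30, 1/5 · 1/36 = 1/180; these sum to 53/180.
Hence P(r = 7 | data) = (1/180) / (53/180) = 1/53.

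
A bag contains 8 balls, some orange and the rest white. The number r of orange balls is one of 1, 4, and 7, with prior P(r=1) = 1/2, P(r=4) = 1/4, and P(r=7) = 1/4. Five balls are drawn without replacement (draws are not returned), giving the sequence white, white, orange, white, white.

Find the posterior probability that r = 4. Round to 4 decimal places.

Compute the likelihood of the observed sequence for each case: P(data | r = 1) = (7/8)(6/7)(1/6)(5/5)(4/4) = 1/8; P(data | r = 4) = (4/8)(3/7)(4/6)(2/5)(1/4) = 1/70; P(data | r = 7) = (1/8)(0/7) = 0.
Multiplying each by its prior: 1/2 · 1/8 = 1/16, 1/4 · 1/70 = 1/280, 1/4 · 0 = 0; these sum to 37/560.
Hence P(r = 4 | data) = (1/280) / (37/560) = 2/37.

0.0541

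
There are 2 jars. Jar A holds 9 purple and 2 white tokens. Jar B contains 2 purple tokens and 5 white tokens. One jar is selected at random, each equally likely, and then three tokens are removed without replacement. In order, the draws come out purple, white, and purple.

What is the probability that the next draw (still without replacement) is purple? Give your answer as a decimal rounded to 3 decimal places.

Compute the likelihood of the observed sequence for each case: P(data | jar A) = (9/11)(2/10)(8/9) = 0.14545; P(data | jar B) = (2/7)(5/6)(1/5) = 0.047619.
Multiplying each by its prior: 1/2 · 0.14545 = 0.072727, 1/2 · 0.047619 = 0.02381; summing to 0.096537.
Normalising, the posterior is P(jar A | data) = 0.75336, P(jar B | data) = 0.24664.
So P(purple next | data) = Σ P(purple next | H) P(H | data) = (7/8)(0.75336) + (0)(0.24664) = 0.65919.

0.659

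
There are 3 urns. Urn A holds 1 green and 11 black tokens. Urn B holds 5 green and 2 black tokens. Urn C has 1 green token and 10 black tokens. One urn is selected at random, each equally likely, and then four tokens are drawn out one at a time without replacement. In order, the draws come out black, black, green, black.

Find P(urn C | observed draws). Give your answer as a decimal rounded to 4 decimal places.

Under each hypothesis, the probability of the observed sequence is: P(data | urn A) = (11/12)(10/11)(1/10)(9/9) = 1/12; P(data | urn B) = (2/7)(1/6)(5/5)(0/4) = 0; P(data | urn C) = (10/11)(9/10)(1/9)(8/8) = 1/11.
Weighting by the prior gives 1/3 · 1/12 = 1/36, 1/3 · 0 = 0, 1/3 · 1/11 = 1/33; summing to 23/396.
By Bayes' rule, P(urn C | data) = (1/33) / (23/396) = 12/23.

0.5217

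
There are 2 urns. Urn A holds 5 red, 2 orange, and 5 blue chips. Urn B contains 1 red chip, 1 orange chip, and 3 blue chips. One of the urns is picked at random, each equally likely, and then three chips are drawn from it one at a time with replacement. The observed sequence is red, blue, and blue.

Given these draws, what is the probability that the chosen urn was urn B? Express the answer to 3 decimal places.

The likelihood of the observed sequence under each hypothesis: P(data | urn A) = (5/12)(5/12)(5/12) = 0.072338; P(data | urn B) = (1/5)(3/5)(3/5) = 0.072.
The prior-weighted likelihoods are 1/2 · 0.072338 = 0.036169, 1/2 · 0.072 = 0.036; these sum to 0.072169.
Therefore the posterior P(urn B | data) = (0.036) / (0.072169) = 0.49883.

0.499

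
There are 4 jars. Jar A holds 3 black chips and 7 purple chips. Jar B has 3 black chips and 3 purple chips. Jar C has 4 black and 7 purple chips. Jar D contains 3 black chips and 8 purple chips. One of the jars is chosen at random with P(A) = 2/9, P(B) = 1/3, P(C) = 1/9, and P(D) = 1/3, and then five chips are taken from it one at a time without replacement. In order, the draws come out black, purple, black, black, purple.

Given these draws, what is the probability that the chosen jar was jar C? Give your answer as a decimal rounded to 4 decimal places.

The likelihood of the observed sequence under each hypothesis: P(data | jar A) = (3/10)(7/9)(2/8)(1/7)(6/6) = 0.0083333; P(data | jar B) = (3/6)(3/5)(2/4)(1/3)(2/2) = 0.05; P(data | jar C) = (4/11)(7/10)(3/9)(2/8)(6/7) = 0.018182; P(data | jar D) = (3/11)(8/10)(2/9)(1/8)(7/7) = 0.0060606.
Weighting by the prior gives 2/9 · 0.0083333 = 0.0018519, 1/3 · 0.05 = 0.016667, 1/9 · 0.018182 = 0.0020202, 1/3 · 0.0060606 = 0.0020202; these sum to 0.022559.
By Bayes' rule, P(jar C | data) = (0.0020202) / (0.022559) = 0.089552.

0.0896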